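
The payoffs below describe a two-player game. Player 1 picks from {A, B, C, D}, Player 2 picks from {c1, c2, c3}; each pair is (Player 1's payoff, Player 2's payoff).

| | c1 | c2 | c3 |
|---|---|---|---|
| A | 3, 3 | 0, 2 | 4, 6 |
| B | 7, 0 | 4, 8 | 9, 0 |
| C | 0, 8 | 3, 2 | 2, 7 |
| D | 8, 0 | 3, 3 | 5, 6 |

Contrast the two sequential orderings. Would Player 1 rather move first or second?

first

If Player 1 leads: Player 2's best replies are A→c3, B→c2, C→c1, D→c3; Player 1's induced payoffs 4, 4, 0, 5; outcome (D, c3), payoffs (5, 6).
If Player 2 leads: Player 1's best replies are c1→D, c2→B, c3→B; Player 2's induced payoffs 0, 8, 0; outcome (B, c2), payoffs (4, 8).
Player 1 gets 5 moving first and 4 moving second, so Player 1 prefers to move first.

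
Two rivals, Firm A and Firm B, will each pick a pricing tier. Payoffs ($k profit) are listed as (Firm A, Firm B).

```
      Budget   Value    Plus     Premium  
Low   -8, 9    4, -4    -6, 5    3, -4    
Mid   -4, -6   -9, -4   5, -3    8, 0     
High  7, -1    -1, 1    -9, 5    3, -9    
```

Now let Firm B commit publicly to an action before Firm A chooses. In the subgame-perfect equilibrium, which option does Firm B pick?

Premium

Solve by backward induction (Firm B leads).
- Budget: BR = High, leader payoff -1.
- Value: BR = Low, leader payoff -4.
- Plus: BR = Mid, leader payoff -3.
- Premium: BR = Mid, leader payoff 0.
Maximizing over -1, -4, -3, 0, Firm B chooses Premium. Subgame-perfect outcome: (Mid, Premium) with payoffs (8, 0).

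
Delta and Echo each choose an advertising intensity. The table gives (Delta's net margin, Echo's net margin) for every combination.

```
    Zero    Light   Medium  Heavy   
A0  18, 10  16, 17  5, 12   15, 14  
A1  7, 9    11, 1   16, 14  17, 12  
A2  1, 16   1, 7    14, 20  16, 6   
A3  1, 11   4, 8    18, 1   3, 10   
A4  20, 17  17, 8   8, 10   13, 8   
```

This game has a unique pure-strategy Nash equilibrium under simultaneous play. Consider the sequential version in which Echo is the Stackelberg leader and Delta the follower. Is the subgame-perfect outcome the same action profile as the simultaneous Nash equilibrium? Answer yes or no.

yes

Work backward from Delta's decision.
- Zero: BR = A4, leader payoff 17.
- Light: BR = A4, leader payoff 8.
- Medium: BR = A3, leader payoff 1.
- Heavy: BR = A1, leader payoff 12.
Echo's induced payoffs are 17, 8, 1, 12, so Echo commits to Zero. Subgame-perfect outcome: (A4, Zero) with payoffs (20, 17).
Under simultaneous play:
Delta's best replies: Zero→A4; Light→A4; Medium→A3; Heavy→A1.
Echo's best replies: A0→Light; A1→Medium; A2→Medium; A3→Zero; A4→Zero.
The unique mutual best reply is (A4, Zero), giving (20, 17).
Sequential outcome (A4, Zero) coincides with the Nash profile (A4, Zero).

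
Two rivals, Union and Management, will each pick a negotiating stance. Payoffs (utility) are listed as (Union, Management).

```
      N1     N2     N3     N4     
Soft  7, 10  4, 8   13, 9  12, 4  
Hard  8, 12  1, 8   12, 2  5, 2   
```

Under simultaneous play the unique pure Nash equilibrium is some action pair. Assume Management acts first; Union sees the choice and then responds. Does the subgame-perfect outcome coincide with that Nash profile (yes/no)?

yes

Union best-responds to each possible Management move:
- N1: Union compares 7, 8 and picks Hard; Management would get 12.
- N2: Union compares 4, 1 and picks Soft; Management would get 8.
- N3: Union compares 13, 12 and picks Soft; Management would get 9.
- N4: Union compares 12, 5 and picks Soft; Management would get 4.
Management's induced payoffs are 12, 8, 9, 4, so Management commits to N1. Subgame-perfect outcome: (Hard, N1) with payoffs (8, 12).
Now find the simultaneous Nash equilibrium.
Union's best replies: N1→Hard; N2→Soft; N3→Soft; N4→Soft.
Management's best replies: Soft→N1; Hard→N1.
The unique mutual best reply is (Hard, N1), giving (8, 12).
Sequential outcome (Hard, N1) coincides with the Nash profile (Hard, N1).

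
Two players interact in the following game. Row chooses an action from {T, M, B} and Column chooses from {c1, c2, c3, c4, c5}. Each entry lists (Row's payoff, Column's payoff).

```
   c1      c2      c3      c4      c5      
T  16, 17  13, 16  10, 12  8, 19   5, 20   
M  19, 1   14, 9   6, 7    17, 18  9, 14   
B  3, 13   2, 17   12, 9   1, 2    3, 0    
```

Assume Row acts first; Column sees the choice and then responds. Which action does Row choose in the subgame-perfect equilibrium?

Work backward from Column's decision.
- T: Column compares 17, 16, 12, 19, 20 and picks c5; Row would get 5.
- M: Column compares 1, 9, 7, 18, 14 and picks c4; Row would get 17.
- B: Column compares 13, 17, 9, 2, 0 and picks c2; Row would get 2.
Maximizing over 5, 17, 2, Row chooses M. Subgame-perfect outcome: (M, c4) with payoffs (17, 18).

M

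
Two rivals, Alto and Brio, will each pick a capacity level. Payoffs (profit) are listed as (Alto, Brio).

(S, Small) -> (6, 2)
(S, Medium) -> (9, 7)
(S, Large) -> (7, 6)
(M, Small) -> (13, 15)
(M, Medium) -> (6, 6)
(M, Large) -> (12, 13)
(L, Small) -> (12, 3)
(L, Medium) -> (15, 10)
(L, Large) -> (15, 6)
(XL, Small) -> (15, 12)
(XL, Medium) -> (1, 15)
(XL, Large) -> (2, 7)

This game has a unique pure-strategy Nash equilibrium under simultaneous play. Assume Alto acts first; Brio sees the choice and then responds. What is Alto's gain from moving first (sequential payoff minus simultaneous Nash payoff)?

0

Backward induction with Alto moving first.
- S: BR = Medium, leader payoff 9.
- M: BR = Small, leader payoff 13.
- L: BR = Medium, leader payoff 15.
- XL: BR = Medium, leader payoff 1.
Alto's induced payoffs are 9, 13, 15, 1, so Alto commits to L. Subgame-perfect outcome: (L, Medium) with payoffs (15, 10).
For the simultaneous game, intersect best replies.
Alto's best replies: Small→XL; Medium→L; Large→L.
Brio's best replies: S→Medium; M→Small; L→Medium; XL→Medium.
Only (L, Medium) has each player best-responding; Nash payoffs (15, 10).
Alto's commitment gain: 15 − 15 = 0.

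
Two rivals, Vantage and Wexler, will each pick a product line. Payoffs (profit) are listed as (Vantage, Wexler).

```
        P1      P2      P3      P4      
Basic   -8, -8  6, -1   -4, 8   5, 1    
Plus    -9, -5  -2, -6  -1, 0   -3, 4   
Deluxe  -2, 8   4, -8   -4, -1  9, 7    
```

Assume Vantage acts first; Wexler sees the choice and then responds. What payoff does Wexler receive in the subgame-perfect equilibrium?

Wexler best-responds to each possible Vantage move:
- Basic: Wexler compares -8, -1, 8, 1 and picks P3; Vantage would get -4.
- Plus: Wexler compares -5, -6, 0, 4 and picks P4; Vantage would get -3.
- Deluxe: Wexler compares 8, -8, -1, 7 and picks P1; Vantage would get -2.
Vantage's induced payoffs are -4, -3, -2, so Vantage commits to Deluxe. Subgame-perfect outcome: (Deluxe, P1) with payoffs (-2, 8).

8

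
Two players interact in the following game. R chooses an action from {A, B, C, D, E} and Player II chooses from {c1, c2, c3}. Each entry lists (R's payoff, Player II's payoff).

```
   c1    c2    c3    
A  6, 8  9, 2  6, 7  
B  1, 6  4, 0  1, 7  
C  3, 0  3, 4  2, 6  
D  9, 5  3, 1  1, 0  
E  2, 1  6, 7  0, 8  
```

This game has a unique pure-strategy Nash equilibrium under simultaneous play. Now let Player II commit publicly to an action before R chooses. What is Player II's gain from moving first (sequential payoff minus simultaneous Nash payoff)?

2

Backward induction with Player II moving first.
- c1: BR = D, leader payoff 5.
- c2: BR = A, leader payoff 2.
- c3: BR = A, leader payoff 7.
Player II's induced payoffs are 5, 2, 7, so Player II commits to c3. Subgame-perfect outcome: (A, c3) with payoffs (6, 7).
Now find the simultaneous Nash equilibrium.
R's best replies: c1→D; c2→A; c3→A.
Player II's best replies: A→c1; B→c3; C→c3; D→c1; E→c3.
Only (D, c1) has each player best-responding; Nash payoffs (9, 5).
Player II's commitment gain: 7 − 5 = 2.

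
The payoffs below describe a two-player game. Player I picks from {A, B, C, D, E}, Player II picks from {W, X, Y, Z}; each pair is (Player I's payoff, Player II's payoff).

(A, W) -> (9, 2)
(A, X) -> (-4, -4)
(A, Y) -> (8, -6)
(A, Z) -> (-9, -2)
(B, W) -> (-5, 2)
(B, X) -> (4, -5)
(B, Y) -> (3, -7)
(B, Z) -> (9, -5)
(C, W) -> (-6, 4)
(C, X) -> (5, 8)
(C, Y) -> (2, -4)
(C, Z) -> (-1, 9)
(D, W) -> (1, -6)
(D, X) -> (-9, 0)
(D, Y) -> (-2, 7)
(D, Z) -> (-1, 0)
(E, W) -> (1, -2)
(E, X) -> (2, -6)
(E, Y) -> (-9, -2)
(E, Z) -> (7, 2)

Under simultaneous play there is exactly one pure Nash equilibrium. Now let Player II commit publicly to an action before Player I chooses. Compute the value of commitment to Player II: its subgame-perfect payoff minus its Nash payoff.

Solve by backward induction (Player II leads).
- W → Player I plays A (best of 9, -5, -6, 1, 1); Player II gets 2.
- X → Player I plays C (best of -4, 4, 5, -9, 2); Player II gets 8.
- Y → Player I plays A (best of 8, 3, 2, -2, -9); Player II gets -6.
- Z → Player I plays B (best of -9, 9, -1, -1, 7); Player II gets -5.
Player II's induced payoffs are 2, 8, -6, -5, so Player II commits to X. Subgame-perfect outcome: (C, X) with payoffs (5, 8).
Under simultaneous play:
Player I's best replies: W→A; X→C; Y→A; Z→B.
Player II's best replies: A→W; B→W; C→Z; D→Y; E→Z.
The unique mutual best reply is (A, W), giving (9, 2).
Player II's commitment gain: 8 − 2 = 6.

6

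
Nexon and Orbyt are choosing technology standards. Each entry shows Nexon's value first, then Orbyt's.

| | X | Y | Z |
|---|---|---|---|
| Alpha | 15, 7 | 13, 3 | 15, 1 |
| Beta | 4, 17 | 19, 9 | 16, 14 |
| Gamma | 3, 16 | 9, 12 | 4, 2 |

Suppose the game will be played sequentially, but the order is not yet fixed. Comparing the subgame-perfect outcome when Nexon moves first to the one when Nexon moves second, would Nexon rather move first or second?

If Nexon leads: Orbyt's best replies are Alpha→X, Beta→X, Gamma→X; Nexon's induced payoffs 15, 4, 3; outcome (Alpha, X), payoffs (15, 7).
If Orbyt leads: Nexon's best replies are X→Alpha, Y→Beta, Z→Beta; Orbyt's induced payoffs 7, 9, 14; outcome (Beta, Z), payoffs (16, 14).
Nexon gets 15 moving first and 16 moving second, so Nexon prefers to move second.

second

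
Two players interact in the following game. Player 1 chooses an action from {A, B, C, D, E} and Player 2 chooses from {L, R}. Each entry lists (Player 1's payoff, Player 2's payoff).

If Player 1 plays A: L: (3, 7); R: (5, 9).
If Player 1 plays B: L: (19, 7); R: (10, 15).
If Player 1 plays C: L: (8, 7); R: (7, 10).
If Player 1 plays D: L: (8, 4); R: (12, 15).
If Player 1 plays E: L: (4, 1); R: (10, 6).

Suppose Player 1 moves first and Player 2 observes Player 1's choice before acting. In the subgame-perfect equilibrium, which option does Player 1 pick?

Work backward from Player 2's decision.
- A → Player 2 plays R (best of 7, 9); Player 1 gets 5.
- B → Player 2 plays R (best of 7, 15); Player 1 gets 10.
- C → Player 2 plays R (best of 7, 10); Player 1 gets 7.
- D → Player 2 plays R (best of 4, 15); Player 1 gets 12.
- E → Player 2 plays R (best of 1, 6); Player 1 gets 10.
Maximizing over 5, 10, 7, 12, 10, Player 1 chooses D. Subgame-perfect outcome: (D, R) with payoffs (12, 15).

D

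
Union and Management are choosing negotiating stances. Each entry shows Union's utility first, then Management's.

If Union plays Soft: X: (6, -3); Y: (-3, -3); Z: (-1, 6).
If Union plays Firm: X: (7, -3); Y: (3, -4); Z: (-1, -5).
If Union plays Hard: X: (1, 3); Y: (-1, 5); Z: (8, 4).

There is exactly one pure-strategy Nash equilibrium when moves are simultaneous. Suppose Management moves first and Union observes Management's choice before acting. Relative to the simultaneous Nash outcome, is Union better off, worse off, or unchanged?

Backward induction with Management moving first.
- X: BR = Firm, leader payoff -3.
- Y: BR = Firm, leader payoff -4.
- Z: BR = Hard, leader payoff 4.
Management's induced payoffs are -3, -4, 4, so Management commits to Z. Subgame-perfect outcome: (Hard, Z) with payoffs (8, 4).
Now find the simultaneous Nash equilibrium.
Union's best replies: X→Firm; Y→Firm; Z→Hard.
Management's best replies: Soft→Z; Firm→X; Hard→Y.
Only (Firm, X) has each player best-responding; Nash payoffs (7, -3).
Union earns 8 sequentially versus 7 at the Nash outcome: better off.

better off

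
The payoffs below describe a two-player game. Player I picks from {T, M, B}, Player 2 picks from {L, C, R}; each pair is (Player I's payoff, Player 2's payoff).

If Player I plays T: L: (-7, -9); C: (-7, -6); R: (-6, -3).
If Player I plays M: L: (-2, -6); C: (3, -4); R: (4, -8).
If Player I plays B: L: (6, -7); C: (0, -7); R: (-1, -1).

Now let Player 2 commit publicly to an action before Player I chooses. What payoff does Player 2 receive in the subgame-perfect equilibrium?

-4

Backward induction with Player 2 moving first.
- L → Player I plays B (best of -7, -2, 6); Player 2 gets -7.
- C → Player I plays M (best of -7, 3, 0); Player 2 gets -4.
- R → Player I plays M (best of -6, 4, -1); Player 2 gets -8.
Among -7, -4, -8, the best is -4 at C. Subgame-perfect outcome: (M, C) with payoffs (3, -4).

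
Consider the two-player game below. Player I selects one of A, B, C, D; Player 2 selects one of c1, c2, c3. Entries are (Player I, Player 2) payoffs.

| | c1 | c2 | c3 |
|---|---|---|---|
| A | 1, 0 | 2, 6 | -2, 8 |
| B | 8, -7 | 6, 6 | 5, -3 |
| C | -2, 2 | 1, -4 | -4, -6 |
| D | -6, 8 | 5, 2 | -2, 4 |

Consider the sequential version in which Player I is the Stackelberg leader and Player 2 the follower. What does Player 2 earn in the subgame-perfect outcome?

6

Player 2 best-responds to each possible Player I move:
- A: BR = c3, leader payoff -2.
- B: BR = c2, leader payoff 6.
- C: BR = c1, leader payoff -2.
- D: BR = c1, leader payoff -6.
Player I's induced payoffs are -2, 6, -2, -6, so Player I commits to B. Subgame-perfect outcome: (B, c2) with payoffs (6, 6).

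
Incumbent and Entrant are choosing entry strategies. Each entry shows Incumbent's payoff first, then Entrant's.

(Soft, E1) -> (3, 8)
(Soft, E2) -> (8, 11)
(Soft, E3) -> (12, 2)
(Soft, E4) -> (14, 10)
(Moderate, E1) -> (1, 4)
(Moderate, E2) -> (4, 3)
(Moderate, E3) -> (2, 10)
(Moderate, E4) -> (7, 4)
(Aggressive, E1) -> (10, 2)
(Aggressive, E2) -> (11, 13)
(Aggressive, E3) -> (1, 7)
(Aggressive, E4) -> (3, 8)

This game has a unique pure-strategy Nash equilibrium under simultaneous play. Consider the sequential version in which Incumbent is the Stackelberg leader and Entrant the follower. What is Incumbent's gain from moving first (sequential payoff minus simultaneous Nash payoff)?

Work backward from Entrant's decision.
- Soft: BR = E2, leader payoff 8.
- Moderate: BR = E3, leader payoff 2.
- Aggressive: BR = E2, leader payoff 11.
Incumbent's induced payoffs are 8, 2, 11, so Incumbent commits to Aggressive. Subgame-perfect outcome: (Aggressive, E2) with payoffs (11, 13).
Now find the simultaneous Nash equilibrium.
Incumbent's best replies: E1→Aggressive; E2→Aggressive; E3→Soft; E4→Soft.
Entrant's best replies: Soft→E2; Moderate→E3; Aggressive→E2.
Only (Aggressive, E2) has each player best-responding; Nash payoffs (11, 13).
Incumbent's commitment gain: 11 − 11 = 0.

0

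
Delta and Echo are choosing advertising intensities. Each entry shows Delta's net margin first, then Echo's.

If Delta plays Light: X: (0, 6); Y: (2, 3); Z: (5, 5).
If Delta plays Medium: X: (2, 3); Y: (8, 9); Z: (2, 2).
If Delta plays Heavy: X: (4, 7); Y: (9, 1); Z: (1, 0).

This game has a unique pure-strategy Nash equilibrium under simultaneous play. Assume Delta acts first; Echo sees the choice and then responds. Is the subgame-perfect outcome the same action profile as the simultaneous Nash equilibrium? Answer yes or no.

no

Solve by backward induction (Delta leads).
- Light: BR = X, leader payoff 0.
- Medium: BR = Y, leader payoff 8.
- Heavy: BR = X, leader payoff 4.
Among 0, 8, 4, the best is 8 at Medium. Subgame-perfect outcome: (Medium, Y) with payoffs (8, 9).
Now find the simultaneous Nash equilibrium.
Delta's best replies: X→Heavy; Y→Heavy; Z→Light.
Echo's best replies: Light→X; Medium→Y; Heavy→X.
Only (Heavy, X) has each player best-responding; Nash payoffs (4, 7).
Sequential outcome (Medium, Y) differs from the Nash profile (Heavy, X).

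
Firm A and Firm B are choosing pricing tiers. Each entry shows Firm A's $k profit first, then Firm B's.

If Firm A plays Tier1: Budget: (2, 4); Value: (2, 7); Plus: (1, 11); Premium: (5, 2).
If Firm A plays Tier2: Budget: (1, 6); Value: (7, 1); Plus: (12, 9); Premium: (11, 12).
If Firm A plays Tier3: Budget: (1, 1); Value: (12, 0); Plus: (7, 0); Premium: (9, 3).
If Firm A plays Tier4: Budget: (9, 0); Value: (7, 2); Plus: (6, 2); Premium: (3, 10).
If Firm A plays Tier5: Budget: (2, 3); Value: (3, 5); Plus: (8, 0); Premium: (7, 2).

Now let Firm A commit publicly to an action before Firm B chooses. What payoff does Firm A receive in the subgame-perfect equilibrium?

Firm B best-responds to each possible Firm A move:
- Tier1 → Firm B plays Plus (best of 4, 7, 11, 2); Firm A gets 1.
- Tier2 → Firm B plays Premium (best of 6, 1, 9, 12); Firm A gets 11.
- Tier3 → Firm B plays Premium (best of 1, 0, 0, 3); Firm A gets 9.
- Tier4 → Firm B plays Premium (best of 0, 2, 2, 10); Firm A gets 3.
- Tier5 → Firm B plays Value (best of 3, 5, 0, 2); Firm A gets 3.
Among 1, 11, 9, 3, 3, the best is 11 at Tier2. Subgame-perfect outcome: (Tier2, Premium) with payoffs (11, 12).

11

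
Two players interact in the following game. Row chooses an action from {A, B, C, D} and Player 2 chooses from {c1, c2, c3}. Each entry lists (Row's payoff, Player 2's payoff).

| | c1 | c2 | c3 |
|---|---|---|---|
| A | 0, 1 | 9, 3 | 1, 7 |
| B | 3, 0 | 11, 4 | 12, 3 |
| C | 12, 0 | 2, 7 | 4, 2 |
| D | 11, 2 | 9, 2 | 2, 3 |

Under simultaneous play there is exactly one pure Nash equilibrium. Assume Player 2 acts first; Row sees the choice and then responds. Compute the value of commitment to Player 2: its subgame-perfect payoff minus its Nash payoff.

Backward induction with Player 2 moving first.
- c1: BR = C, leader payoff 0.
- c2: BR = B, leader payoff 4.
- c3: BR = B, leader payoff 3.
Among 0, 4, 3, the best is 4 at c2. Subgame-perfect outcome: (B, c2) with payoffs (11, 4).
Now find the simultaneous Nash equilibrium.
Row's best replies: c1→C; c2→B; c3→B.
Player 2's best replies: A→c3; B→c2; C→c2; D→c3.
The unique mutual best reply is (B, c2), giving (11, 4).
Player 2's commitment gain: 4 − 4 = 0.

0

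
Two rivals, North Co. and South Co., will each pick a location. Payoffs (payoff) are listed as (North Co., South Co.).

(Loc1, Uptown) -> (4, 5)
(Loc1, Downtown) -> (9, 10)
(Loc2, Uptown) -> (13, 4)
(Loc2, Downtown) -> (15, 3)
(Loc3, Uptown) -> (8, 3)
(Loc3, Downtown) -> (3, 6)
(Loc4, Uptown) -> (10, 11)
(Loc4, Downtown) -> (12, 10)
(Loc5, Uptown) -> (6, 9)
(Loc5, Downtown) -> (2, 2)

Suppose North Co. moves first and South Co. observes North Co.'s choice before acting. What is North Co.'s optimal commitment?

Loc2

Solve by backward induction (North Co. leads).
- Loc1: BR = Downtown, leader payoff 9.
- Loc2: BR = Uptown, leader payoff 13.
- Loc3: BR = Downtown, leader payoff 3.
- Loc4: BR = Uptown, leader payoff 10.
- Loc5: BR = Uptown, leader payoff 6.
Maximizing over 9, 13, 3, 10, 6, North Co. chooses Loc2. Subgame-perfect outcome: (Loc2, Uptown) with payoffs (13, 4).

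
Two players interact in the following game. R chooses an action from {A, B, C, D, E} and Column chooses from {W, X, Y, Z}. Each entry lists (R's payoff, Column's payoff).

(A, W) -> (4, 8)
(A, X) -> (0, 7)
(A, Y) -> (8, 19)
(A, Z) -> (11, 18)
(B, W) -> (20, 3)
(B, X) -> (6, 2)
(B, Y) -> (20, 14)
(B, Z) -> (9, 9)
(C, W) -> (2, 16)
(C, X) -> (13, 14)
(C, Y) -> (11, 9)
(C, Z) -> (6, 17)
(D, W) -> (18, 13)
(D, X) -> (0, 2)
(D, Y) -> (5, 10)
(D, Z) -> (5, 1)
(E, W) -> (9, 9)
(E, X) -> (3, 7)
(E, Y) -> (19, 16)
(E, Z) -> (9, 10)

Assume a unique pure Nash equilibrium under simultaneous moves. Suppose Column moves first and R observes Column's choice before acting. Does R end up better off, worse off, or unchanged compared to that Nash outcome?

Backward induction with Column moving first.
- W: R compares 4, 20, 2, 18, 9 and picks B; Column would get 3.
- X: R compares 0, 6, 13, 0, 3 and picks C; Column would get 14.
- Y: R compares 8, 20, 11, 5, 19 and picks B; Column would get 14.
- Z: R compares 11, 9, 6, 5, 9 and picks A; Column would get 18.
Among 3, 14, 14, 18, the best is 18 at Z. Subgame-perfect outcome: (A, Z) with payoffs (11, 18).
Now find the simultaneous Nash equilibrium.
R's best replies: W→B; X→C; Y→B; Z→A.
Column's best replies: A→Y; B→Y; C→Z; D→W; E→Y.
The unique mutual best reply is (B, Y), giving (20, 14).
R earns 11 sequentially versus 20 at the Nash outcome: worse off.

worse off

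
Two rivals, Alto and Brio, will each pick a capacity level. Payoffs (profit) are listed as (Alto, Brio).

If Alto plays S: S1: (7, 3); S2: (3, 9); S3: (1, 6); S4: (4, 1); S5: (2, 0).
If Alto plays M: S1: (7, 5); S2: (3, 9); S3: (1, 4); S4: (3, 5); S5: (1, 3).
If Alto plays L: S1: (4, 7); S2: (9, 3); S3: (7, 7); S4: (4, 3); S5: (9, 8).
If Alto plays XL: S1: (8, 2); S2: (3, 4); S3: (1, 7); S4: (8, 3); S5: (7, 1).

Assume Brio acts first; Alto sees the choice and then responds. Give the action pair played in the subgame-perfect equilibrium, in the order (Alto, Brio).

Alto best-responds to each possible Brio move:
- S1: BR = XL, leader payoff 2.
- S2: BR = L, leader payoff 3.
- S3: BR = L, leader payoff 7.
- S4: BR = XL, leader payoff 3.
- S5: BR = L, leader payoff 8.
Among 2, 3, 7, 3, 8, the best is 8 at S5. Subgame-perfect outcome: (L, S5) with payoffs (9, 8).

(L, S5)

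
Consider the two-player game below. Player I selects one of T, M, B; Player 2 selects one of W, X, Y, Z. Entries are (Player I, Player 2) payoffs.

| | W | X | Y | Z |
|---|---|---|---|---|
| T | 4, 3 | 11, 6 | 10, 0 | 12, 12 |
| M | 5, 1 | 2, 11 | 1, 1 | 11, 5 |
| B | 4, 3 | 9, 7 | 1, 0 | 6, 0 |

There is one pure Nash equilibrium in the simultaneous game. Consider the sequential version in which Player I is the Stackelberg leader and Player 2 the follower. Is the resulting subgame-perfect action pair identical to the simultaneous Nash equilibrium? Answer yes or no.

Backward induction with Player I moving first.
- T → Player 2 plays Z (best of 3, 6, 0, 12); Player I gets 12.
- M → Player 2 plays X (best of 1, 11, 1, 5); Player I gets 2.
- B → Player 2 plays X (best of 3, 7, 0, 0); Player I gets 9.
Among 12, 2, 9, the best is 12 at T. Subgame-perfect outcome: (T, Z) with payoffs (12, 12).
Now find the simultaneous Nash equilibrium.
Player I's best replies: W→M; X→T; Y→T; Z→T.
Player 2's best replies: T→Z; M→X; B→X.
The unique mutual best reply is (T, Z), giving (12, 12).
Sequential outcome (T, Z) coincides with the Nash profile (T, Z).

yes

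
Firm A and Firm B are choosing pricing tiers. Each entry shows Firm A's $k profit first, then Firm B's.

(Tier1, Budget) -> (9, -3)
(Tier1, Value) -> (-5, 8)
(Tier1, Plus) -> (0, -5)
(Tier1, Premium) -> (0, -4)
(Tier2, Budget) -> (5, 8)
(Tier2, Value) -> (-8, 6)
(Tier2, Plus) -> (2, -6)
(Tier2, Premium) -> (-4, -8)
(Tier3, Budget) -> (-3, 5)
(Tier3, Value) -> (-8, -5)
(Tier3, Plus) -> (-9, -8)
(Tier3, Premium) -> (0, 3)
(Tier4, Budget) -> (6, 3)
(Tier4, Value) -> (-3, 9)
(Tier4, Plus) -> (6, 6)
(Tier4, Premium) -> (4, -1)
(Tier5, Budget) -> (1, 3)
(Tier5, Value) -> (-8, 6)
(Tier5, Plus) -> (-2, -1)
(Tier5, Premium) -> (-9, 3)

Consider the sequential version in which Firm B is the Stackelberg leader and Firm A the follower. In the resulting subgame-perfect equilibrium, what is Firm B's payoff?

9

Work backward from Firm A's decision.
- Budget: BR = Tier1, leader payoff -3.
- Value: BR = Tier4, leader payoff 9.
- Plus: BR = Tier4, leader payoff 6.
- Premium: BR = Tier4, leader payoff -1.
Among -3, 9, 6, -1, the best is 9 at Value. Subgame-perfect outcome: (Tier4, Value) with payoffs (-3, 9).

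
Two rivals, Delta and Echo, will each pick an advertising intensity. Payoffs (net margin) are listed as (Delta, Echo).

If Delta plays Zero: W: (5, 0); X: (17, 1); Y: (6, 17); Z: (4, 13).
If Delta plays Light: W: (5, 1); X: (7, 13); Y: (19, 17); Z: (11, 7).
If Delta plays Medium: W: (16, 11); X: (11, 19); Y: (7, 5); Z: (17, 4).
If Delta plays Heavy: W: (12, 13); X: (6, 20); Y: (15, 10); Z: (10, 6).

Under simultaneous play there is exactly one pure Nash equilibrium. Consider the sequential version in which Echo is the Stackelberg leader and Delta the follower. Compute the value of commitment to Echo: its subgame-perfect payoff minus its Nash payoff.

0

Delta best-responds to each possible Echo move:
- W → Delta plays Medium (best of 5, 5, 16, 12); Echo gets 11.
- X → Delta plays Zero (best of 17, 7, 11, 6); Echo gets 1.
- Y → Delta plays Light (best of 6, 19, 7, 15); Echo gets 17.
- Z → Delta plays Medium (best of 4, 11, 17, 10); Echo gets 4.
Echo's induced payoffs are 11, 1, 17, 4, so Echo commits to Y. Subgame-perfect outcome: (Light, Y) with payoffs (19, 17).
For the simultaneous game, intersect best replies.
Delta's best replies: W→Medium; X→Zero; Y→Light; Z→Medium.
Echo's best replies: Zero→Y; Light→Y; Medium→X; Heavy→X.
Only (Light, Y) has each player best-responding; Nash payoffs (19, 17).
Echo's commitment gain: 17 − 17 = 0.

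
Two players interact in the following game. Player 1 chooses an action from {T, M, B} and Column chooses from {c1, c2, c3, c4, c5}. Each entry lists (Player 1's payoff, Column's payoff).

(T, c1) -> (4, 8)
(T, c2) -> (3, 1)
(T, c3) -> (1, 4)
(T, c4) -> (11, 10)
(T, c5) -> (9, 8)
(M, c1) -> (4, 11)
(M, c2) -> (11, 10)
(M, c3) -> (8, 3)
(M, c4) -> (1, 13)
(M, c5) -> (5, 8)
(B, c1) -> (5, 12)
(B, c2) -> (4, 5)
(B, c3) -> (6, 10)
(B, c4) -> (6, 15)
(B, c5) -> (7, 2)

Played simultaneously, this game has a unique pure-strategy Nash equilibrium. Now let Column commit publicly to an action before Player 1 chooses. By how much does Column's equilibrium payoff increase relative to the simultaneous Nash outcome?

2

Backward induction with Column moving first.
- c1 → Player 1 plays B (best of 4, 4, 5); Column gets 12.
- c2 → Player 1 plays M (best of 3, 11, 4); Column gets 10.
- c3 → Player 1 plays M (best of 1, 8, 6); Column gets 3.
- c4 → Player 1 plays T (best of 11, 1, 6); Column gets 10.
- c5 → Player 1 plays T (best of 9, 5, 7); Column gets 8.
Column's induced payoffs are 12, 10, 3, 10, 8, so Column commits to c1. Subgame-perfect outcome: (B, c1) with payoffs (5, 12).
Under simultaneous play:
Player 1's best replies: c1→B; c2→M; c3→M; c4→T; c5→T.
Column's best replies: T→c4; M→c4; B→c4.
The unique mutual best reply is (T, c4), giving (11, 10).
Column's commitment gain: 12 − 10 = 2.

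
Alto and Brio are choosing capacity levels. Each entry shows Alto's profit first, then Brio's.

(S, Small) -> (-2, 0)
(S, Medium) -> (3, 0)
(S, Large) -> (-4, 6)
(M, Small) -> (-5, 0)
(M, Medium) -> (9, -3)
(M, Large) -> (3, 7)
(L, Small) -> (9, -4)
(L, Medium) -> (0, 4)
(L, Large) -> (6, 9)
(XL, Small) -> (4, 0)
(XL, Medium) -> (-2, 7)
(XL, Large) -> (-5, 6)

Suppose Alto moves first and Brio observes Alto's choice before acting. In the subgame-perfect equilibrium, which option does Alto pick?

L

Work backward from Brio's decision.
- S: Brio compares 0, 0, 6 and picks Large; Alto would get -4.
- M: Brio compares 0, -3, 7 and picks Large; Alto would get 3.
- L: Brio compares -4, 4, 9 and picks Large; Alto would get 6.
- XL: Brio compares 0, 7, 6 and picks Medium; Alto would get -2.
Among -4, 3, 6, -2, the best is 6 at L. Subgame-perfect outcome: (L, Large) with payoffs (6, 9).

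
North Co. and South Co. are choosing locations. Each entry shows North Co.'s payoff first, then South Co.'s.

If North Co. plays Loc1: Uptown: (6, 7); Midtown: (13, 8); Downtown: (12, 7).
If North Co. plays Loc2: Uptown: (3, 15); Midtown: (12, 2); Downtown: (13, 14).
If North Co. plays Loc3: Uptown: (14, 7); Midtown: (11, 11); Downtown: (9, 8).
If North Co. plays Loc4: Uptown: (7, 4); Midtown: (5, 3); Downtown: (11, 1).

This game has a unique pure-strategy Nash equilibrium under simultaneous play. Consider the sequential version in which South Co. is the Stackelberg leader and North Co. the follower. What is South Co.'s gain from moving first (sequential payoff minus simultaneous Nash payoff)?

6

Work backward from North Co.'s decision.
- Uptown: North Co. compares 6, 3, 14, 7 and picks Loc3; South Co. would get 7.
- Midtown: North Co. compares 13, 12, 11, 5 and picks Loc1; South Co. would get 8.
- Downtown: North Co. compares 12, 13, 9, 11 and picks Loc2; South Co. would get 14.
Maximizing over 7, 8, 14, South Co. chooses Downtown. Subgame-perfect outcome: (Loc2, Downtown) with payoffs (13, 14).
For the simultaneous game, intersect best replies.
North Co.'s best replies: Uptown→Loc3; Midtown→Loc1; Downtown→Loc2.
South Co.'s best replies: Loc1→Midtown; Loc2→Uptown; Loc3→Midtown; Loc4→Uptown.
The unique mutual best reply is (Loc1, Midtown), giving (13, 8).
South Co.'s commitment gain: 14 − 8 = 6.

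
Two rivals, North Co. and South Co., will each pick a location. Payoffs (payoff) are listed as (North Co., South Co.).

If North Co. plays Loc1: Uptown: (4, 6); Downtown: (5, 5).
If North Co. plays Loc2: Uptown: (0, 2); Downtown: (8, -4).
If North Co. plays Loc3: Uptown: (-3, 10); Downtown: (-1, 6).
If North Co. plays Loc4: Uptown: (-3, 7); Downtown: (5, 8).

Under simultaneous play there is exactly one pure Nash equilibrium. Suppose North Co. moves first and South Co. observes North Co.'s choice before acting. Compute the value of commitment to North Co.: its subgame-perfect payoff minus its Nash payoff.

Work backward from South Co.'s decision.
- Loc1: BR = Uptown, leader payoff 4.
- Loc2: BR = Uptown, leader payoff 0.
- Loc3: BR = Uptown, leader payoff -3.
- Loc4: BR = Downtown, leader payoff 5.
Maximizing over 4, 0, -3, 5, North Co. chooses Loc4. Subgame-perfect outcome: (Loc4, Downtown) with payoffs (5, 8).
For the simultaneous game, intersect best replies.
North Co.'s best replies: Uptown→Loc1; Downtown→Loc2.
South Co.'s best replies: Loc1→Uptown; Loc2→Uptown; Loc3→Uptown; Loc4→Downtown.
The unique mutual best reply is (Loc1, Uptown), giving (4, 6).
North Co.'s commitment gain: 5 − 4 = 1.

1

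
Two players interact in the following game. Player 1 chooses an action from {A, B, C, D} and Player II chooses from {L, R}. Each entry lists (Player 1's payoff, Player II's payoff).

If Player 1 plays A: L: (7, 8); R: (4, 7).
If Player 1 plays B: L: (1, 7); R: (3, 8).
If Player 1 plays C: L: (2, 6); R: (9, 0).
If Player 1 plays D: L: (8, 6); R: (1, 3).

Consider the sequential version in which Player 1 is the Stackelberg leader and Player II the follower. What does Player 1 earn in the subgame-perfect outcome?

8

Work backward from Player II's decision.
- A → Player II plays L (best of 8, 7); Player 1 gets 7.
- B → Player II plays R (best of 7, 8); Player 1 gets 3.
- C → Player II plays L (best of 6, 0); Player 1 gets 2.
- D → Player II plays L (best of 6, 3); Player 1 gets 8.
Among 7, 3, 2, 8, the best is 8 at D. Subgame-perfect outcome: (D, L) with payoffs (8, 6).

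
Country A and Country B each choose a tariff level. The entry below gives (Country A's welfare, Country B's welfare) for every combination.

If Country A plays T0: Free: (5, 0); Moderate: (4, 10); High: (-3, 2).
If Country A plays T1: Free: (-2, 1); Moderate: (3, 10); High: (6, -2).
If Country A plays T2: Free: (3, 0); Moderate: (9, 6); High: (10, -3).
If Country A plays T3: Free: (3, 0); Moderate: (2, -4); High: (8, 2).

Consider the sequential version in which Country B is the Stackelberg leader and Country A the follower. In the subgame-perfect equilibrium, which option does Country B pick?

Work backward from Country A's decision.
- Free → Country A plays T0 (best of 5, -2, 3, 3); Country B gets 0.
- Moderate → Country A plays T2 (best of 4, 3, 9, 2); Country B gets 6.
- High → Country A plays T2 (best of -3, 6, 10, 8); Country B gets -3.
Maximizing over 0, 6, -3, Country B chooses Moderate. Subgame-perfect outcome: (T2, Moderate) with payoffs (9, 6).

Moderate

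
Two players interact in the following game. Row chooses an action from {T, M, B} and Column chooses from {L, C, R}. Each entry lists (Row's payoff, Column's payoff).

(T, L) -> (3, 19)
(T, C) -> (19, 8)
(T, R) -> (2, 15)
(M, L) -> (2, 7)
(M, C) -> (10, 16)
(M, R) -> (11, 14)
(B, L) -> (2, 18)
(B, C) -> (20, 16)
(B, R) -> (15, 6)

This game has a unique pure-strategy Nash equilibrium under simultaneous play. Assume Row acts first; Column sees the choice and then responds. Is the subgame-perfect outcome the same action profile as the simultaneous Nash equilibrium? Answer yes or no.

no

Backward induction with Row moving first.
- T → Column plays L (best of 19, 8, 15); Row gets 3.
- M → Column plays C (best of 7, 16, 14); Row gets 10.
- B → Column plays L (best of 18, 16, 6); Row gets 2.
Row's induced payoffs are 3, 10, 2, so Row commits to M. Subgame-perfect outcome: (M, C) with payoffs (10, 16).
Now find the simultaneous Nash equilibrium.
Row's best replies: L→T; C→B; R→B.
Column's best replies: T→L; M→C; B→L.
Only (T, L) has each player best-responding; Nash payoffs (3, 19).
Sequential outcome (M, C) differs from the Nash profile (T, L).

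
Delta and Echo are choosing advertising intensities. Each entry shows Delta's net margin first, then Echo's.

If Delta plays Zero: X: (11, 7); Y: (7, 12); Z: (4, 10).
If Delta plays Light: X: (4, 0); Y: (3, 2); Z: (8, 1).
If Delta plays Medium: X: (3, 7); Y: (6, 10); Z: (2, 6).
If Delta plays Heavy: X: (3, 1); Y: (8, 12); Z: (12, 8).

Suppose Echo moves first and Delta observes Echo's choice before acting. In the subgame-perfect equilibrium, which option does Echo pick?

Delta best-responds to each possible Echo move:
- X: Delta compares 11, 4, 3, 3 and picks Zero; Echo would get 7.
- Y: Delta compares 7, 3, 6, 8 and picks Heavy; Echo would get 12.
- Z: Delta compares 4, 8, 2, 12 and picks Heavy; Echo would get 8.
Among 7, 12, 8, the best is 12 at Y. Subgame-perfect outcome: (Heavy, Y) with payoffs (8, 12).

Y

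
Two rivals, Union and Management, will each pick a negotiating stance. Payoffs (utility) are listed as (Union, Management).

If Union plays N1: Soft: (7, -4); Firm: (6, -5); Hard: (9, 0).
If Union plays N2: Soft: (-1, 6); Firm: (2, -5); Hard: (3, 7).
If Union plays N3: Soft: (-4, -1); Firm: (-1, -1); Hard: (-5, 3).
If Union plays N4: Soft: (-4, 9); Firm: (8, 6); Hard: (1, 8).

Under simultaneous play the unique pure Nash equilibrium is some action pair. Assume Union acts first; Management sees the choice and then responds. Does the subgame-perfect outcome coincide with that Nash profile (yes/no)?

Backward induction with Union moving first.
- N1: Management compares -4, -5, 0 and picks Hard; Union would get 9.
- N2: Management compares 6, -5, 7 and picks Hard; Union would get 3.
- N3: Management compares -1, -1, 3 and picks Hard; Union would get -5.
- N4: Management compares 9, 6, 8 and picks Soft; Union would get -4.
Maximizing over 9, 3, -5, -4, Union chooses N1. Subgame-perfect outcome: (N1, Hard) with payoffs (9, 0).
For the simultaneous game, intersect best replies.
Union's best replies: Soft→N1; Firm→N4; Hard→N1.
Management's best replies: N1→Hard; N2→Hard; N3→Hard; N4→Soft.
The unique mutual best reply is (N1, Hard), giving (9, 0).
Sequential outcome (N1, Hard) coincides with the Nash profile (N1, Hard).

yes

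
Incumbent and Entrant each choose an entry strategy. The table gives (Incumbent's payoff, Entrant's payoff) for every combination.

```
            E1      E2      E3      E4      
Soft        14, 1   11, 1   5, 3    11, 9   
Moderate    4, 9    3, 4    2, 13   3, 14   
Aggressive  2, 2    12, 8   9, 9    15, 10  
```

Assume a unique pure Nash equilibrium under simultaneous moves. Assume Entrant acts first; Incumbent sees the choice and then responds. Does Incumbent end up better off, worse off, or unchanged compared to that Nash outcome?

Solve by backward induction (Entrant leads).
- E1: BR = Soft, leader payoff 1.
- E2: BR = Aggressive, leader payoff 8.
- E3: BR = Aggressive, leader payoff 9.
- E4: BR = Aggressive, leader payoff 10.
Among 1, 8, 9, 10, the best is 10 at E4. Subgame-perfect outcome: (Aggressive, E4) with payoffs (15, 10).
For the simultaneous game, intersect best replies.
Incumbent's best replies: E1→Soft; E2→Aggressive; E3→Aggressive; E4→Aggressive.
Entrant's best replies: Soft→E4; Moderate→E4; Aggressive→E4.
The unique mutual best reply is (Aggressive, E4), giving (15, 10).
Incumbent earns 15 sequentially versus 15 at the Nash outcome: unchanged.

unchanged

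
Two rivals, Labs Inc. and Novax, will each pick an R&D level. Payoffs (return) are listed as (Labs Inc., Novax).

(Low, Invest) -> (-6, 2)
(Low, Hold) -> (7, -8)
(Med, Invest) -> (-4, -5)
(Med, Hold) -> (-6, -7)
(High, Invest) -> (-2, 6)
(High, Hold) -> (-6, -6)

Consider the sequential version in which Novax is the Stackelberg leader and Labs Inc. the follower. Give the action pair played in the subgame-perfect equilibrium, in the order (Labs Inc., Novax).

(High, Invest)

Solve by backward induction (Novax leads).
- Invest → Labs Inc. plays High (best of -6, -4, -2); Novax gets 6.
- Hold → Labs Inc. plays Low (best of 7, -6, -6); Novax gets -8.
Maximizing over 6, -8, Novax chooses Invest. Subgame-perfect outcome: (High, Invest) with payoffs (-2, 6).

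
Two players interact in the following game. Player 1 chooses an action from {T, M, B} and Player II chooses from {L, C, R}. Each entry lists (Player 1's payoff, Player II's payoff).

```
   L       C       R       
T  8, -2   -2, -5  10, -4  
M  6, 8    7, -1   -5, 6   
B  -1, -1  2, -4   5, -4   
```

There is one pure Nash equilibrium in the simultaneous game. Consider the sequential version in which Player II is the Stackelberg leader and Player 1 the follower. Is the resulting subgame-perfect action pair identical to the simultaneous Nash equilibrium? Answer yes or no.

Work backward from Player 1's decision.
- L: BR = T, leader payoff -2.
- C: BR = M, leader payoff -1.
- R: BR = T, leader payoff -4.
Maximizing over -2, -1, -4, Player II chooses C. Subgame-perfect outcome: (M, C) with payoffs (7, -1).
Under simultaneous play:
Player 1's best replies: L→T; C→M; R→T.
Player II's best replies: T→L; M→L; B→L.
Only (T, L) has each player best-responding; Nash payoffs (8, -2).
Sequential outcome (M, C) differs from the Nash profile (T, L).

no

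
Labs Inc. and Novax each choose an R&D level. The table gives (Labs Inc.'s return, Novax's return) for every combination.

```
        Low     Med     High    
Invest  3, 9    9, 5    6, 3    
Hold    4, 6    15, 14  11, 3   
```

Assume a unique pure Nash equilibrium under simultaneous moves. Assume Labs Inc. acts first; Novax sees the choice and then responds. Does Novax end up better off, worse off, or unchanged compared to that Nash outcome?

unchanged

Solve by backward induction (Labs Inc. leads).
- Invest → Novax plays Low (best of 9, 5, 3); Labs Inc. gets 3.
- Hold → Novax plays Med (best of 6, 14, 3); Labs Inc. gets 15.
Among 3, 15, the best is 15 at Hold. Subgame-perfect outcome: (Hold, Med) with payoffs (15, 14).
For the simultaneous game, intersect best replies.
Labs Inc.'s best replies: Low→Hold; Med→Hold; High→Hold.
Novax's best replies: Invest→Low; Hold→Med.
Only (Hold, Med) has each player best-responding; Nash payoffs (15, 14).
Novax earns 14 sequentially versus 14 at the Nash outcome: unchanged.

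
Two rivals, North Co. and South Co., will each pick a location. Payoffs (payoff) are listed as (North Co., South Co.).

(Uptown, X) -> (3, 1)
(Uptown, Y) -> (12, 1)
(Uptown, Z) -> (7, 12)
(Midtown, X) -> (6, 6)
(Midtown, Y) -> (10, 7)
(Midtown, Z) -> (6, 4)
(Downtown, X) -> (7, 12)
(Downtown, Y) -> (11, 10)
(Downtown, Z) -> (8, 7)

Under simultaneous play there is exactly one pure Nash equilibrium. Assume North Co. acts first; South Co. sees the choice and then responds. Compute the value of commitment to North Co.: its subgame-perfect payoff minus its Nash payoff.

Backward induction with North Co. moving first.
- Uptown: South Co. compares 1, 1, 12 and picks Z; North Co. would get 7.
- Midtown: South Co. compares 6, 7, 4 and picks Y; North Co. would get 10.
- Downtown: South Co. compares 12, 10, 7 and picks X; North Co. would get 7.
Among 7, 10, 7, the best is 10 at Midtown. Subgame-perfect outcome: (Midtown, Y) with payoffs (10, 7).
Now find the simultaneous Nash equilibrium.
North Co.'s best replies: X→Downtown; Y→Uptown; Z→Downtown.
South Co.'s best replies: Uptown→Z; Midtown→Y; Downtown→X.
Only (Downtown, X) has each player best-responding; Nash payoffs (7, 12).
North Co.'s commitment gain: 10 − 7 = 3.

3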